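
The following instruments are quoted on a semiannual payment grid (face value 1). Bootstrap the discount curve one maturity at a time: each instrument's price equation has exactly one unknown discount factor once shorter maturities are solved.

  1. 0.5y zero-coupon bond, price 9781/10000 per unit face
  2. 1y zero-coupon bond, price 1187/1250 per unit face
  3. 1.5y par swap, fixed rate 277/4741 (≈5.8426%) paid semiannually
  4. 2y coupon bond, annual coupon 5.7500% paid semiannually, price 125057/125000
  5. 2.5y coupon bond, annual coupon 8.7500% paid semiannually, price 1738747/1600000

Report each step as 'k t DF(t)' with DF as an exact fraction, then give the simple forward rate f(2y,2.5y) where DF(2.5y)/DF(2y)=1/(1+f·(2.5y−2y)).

step 1 [0.5y] zero: DF = P = 9781/10000 ≈ 0.978100
step 2 [1y] zero: DF = P = 1187/1250 ≈ 0.949600
step 3 [1.5y] swap r/2=277/9482: DF=(1 − 277/9482·(0.978100+0.949600))/(1+277/9482) = 9169/10000 ≈ 0.916900
step 4 [2y] bond c/2=23/800: DF=(125057/125000 − 23/800·(0.978100+0.949600+0.916900))/(1+23/800) = 893/1000 ≈ 0.893000
step 5 [2.5y] bond c/2=7/160: DF=(1738747/1600000 − 7/160·(0.978100+0.949600+0.916900+0.893000))/(1+7/160) = 1769/2000 ≈ 0.884500

1 1/2 9781/10000
2 1 1187/1250
3 3/2 9169/10000
4 2 893/1000
5 5/2 1769/2000
f(2y,2.5y) = ((893/1000)/(1769/2000) − 1)/(1/2) = 34/1769 ≈ 1.9220%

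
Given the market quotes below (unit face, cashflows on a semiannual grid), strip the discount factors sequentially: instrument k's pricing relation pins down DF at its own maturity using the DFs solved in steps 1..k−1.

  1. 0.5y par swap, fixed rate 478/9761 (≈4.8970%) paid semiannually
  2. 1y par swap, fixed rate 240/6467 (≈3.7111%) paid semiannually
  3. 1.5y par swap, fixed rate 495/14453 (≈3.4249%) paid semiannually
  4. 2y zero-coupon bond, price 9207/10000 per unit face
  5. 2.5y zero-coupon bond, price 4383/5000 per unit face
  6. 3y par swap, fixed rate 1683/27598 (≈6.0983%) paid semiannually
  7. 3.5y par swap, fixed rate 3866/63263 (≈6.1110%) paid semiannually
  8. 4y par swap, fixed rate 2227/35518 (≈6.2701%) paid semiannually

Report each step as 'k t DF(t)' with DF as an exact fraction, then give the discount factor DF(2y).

1 1/2 9761/10000
2 1 241/250
3 3/2 1901/2000
4 2 9207/10000
5 5/2 4383/5000
6 3 8317/10000
7 7/2 8067/10000
8 4 7773/10000
DF(2y) = 9207/10000 ≈ 0.920700

step 1 [0.5y] swap r/2=239/9761: DF=(1 − 239/9761·(0))/(1+239/9761) = 9761/10000 ≈ 0.976100
step 2 [1y] swap r/2=120/6467: DF=(1 − 120/6467·(0.976100))/(1+120/6467) = 241/250 ≈ 0.964000
step 3 [1.5y] swap r/2=495/28906: DF=(1 − 495/28906·(0.976100+0.964000))/(1+495/28906) = 1901/2000 ≈ 0.950500
step 4 [2y] zero: DF = P = 9207/10000 ≈ 0.920700
step 5 [2.5y] zero: DF = P = 4383/5000 ≈ 0.876600
step 6 [3y] swap r/2=1683/55196: DF=(1 − 1683/55196·(0.976100+0.964000+0.950500+0.920700+0.876600))/(1+1683/55196) = 8317/10000 ≈ 0.831700
step 7 [3.5y] swap r/2=1933/63263: DF=(1 − 1933/63263·(0.976100+0.964000+0.950500+0.920700+0.876600+0.831700))/(1+1933/63263) = 8067/10000 ≈ 0.806700
step 8 [4y] swap r/2=2227/71036: DF=(1 − 2227/71036·(0.976100+0.964000+0.950500+0.920700+0.876600+0.831700+0.806700))/(1+2227/71036) = 7773/10000 ≈ 0.777300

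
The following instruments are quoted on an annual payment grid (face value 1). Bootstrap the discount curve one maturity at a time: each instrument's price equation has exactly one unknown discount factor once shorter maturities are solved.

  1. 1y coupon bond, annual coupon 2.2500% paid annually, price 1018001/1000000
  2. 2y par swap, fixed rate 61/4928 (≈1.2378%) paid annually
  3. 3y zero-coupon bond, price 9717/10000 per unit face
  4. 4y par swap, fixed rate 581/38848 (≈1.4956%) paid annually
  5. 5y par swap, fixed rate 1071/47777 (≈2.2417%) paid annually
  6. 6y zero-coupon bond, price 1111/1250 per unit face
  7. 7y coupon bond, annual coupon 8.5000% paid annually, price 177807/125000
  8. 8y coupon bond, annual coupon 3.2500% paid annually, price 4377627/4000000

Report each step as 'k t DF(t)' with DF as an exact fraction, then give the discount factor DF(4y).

step 1 [1y] bond c/1=9/400: DF=(1018001/1000000 − 9/400·(0))/(1+9/400) = 2489/2500 ≈ 0.995600
step 2 [2y] swap r/1=61/4928: DF=(1 − 61/4928·(0.995600))/(1+61/4928) = 2439/2500 ≈ 0.975600
step 3 [3y] zero: DF = P = 9717/10000 ≈ 0.971700
step 4 [4y] swap r/1=581/38848: DF=(1 − 581/38848·(0.995600+0.975600+0.971700))/(1+581/38848) = 9419/10000 ≈ 0.941900
step 5 [5y] swap r/1=1071/47777: DF=(1 − 1071/47777·(0.995600+0.975600+0.971700+0.941900))/(1+1071/47777) = 8929/10000 ≈ 0.892900
step 6 [6y] zero: DF = P = 1111/1250 ≈ 0.888800
step 7 [7y] bond c/1=17/200: DF=(177807/125000 − 17/200·(0.995600+0.975600+0.971700+0.941900+0.892900+0.888800))/(1+17/200) = 8671/10000 ≈ 0.867100
step 8 [8y] bond c/1=13/400: DF=(4377627/4000000 − 13/400·(0.995600+0.975600+0.971700+0.941900+0.892900+0.888800+0.867100))/(1+13/400) = 8543/10000 ≈ 0.854300

1 1 2489/2500
2 2 2439/2500
3 3 9717/10000
4 4 9419/10000
5 5 8929/10000
6 6 1111/1250
7 7 8671/10000
8 8 8543/10000
DF(4y) = 9419/10000 ≈ 0.941900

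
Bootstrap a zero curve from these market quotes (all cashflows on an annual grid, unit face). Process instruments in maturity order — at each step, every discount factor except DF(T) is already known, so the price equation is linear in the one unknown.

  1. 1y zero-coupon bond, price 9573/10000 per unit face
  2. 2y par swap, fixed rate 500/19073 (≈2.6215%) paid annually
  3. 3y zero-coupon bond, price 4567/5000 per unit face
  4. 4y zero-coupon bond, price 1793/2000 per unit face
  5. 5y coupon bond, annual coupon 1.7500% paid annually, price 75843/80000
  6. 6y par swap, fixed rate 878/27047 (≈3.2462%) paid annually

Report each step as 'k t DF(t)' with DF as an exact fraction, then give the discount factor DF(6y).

1 1 9573/10000
2 2 19/20
3 3 4567/5000
4 4 1793/2000
5 5 4339/5000
6 6 2061/2500
DF(6y) = 2061/2500 ≈ 0.824400

step 1 [1y] zero: DF = P = 9573/10000 ≈ 0.957300
step 2 [2y] swap r/1=500/19073: DF=(1 − 500/19073·(0.957300))/(1+500/19073) = 19/20 ≈ 0.950000
step 3 [3y] zero: DF = P = 4567/5000 ≈ 0.913400
step 4 [4y] zero: DF = P = 1793/2000 ≈ 0.896500
step 5 [5y] bond c/1=7/400: DF=(75843/80000 − 7/400·(0.957300+0.950000+0.913400+0.896500))/(1+7/400) = 4339/5000 ≈ 0.867800
step 6 [6y] swap r/1=878/27047: DF=(1 − 878/27047·(0.957300+0.950000+0.913400+0.896500+0.867800))/(1+878/27047) = 2061/2500 ≈ 0.824400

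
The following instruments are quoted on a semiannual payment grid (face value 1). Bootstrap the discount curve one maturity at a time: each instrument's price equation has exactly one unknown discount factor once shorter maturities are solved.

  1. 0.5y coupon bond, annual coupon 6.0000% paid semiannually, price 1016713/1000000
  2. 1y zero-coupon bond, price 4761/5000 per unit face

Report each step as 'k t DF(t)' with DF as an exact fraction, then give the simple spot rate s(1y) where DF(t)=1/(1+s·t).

1 1/2 9871/10000
2 1 4761/5000
s(1y) = (1/(4761/5000) − 1)/(1) = 239/4761 ≈ 5.0200%

step 1 [0.5y] bond c/2=3/100: DF=(1016713/1000000 − 3/100·(0))/(1+3/100) = 9871/10000 ≈ 0.987100
step 2 [1y] zero: DF = P = 4761/5000 ≈ 0.952200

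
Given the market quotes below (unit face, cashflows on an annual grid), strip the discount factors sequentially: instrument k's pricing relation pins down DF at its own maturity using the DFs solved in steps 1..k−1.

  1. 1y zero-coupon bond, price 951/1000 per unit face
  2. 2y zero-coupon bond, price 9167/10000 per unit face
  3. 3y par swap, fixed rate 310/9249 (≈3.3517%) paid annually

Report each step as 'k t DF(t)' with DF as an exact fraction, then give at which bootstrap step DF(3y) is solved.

1 1 951/1000
2 2 9167/10000
3 3 907/1000
DF(3y) is solved at step 3

step 1 [1y] zero: DF = P = 951/1000 ≈ 0.951000
step 2 [2y] zero: DF = P = 9167/10000 ≈ 0.916700
step 3 [3y] swap r/1=310/9249: DF=(1 − 310/9249·(0.951000+0.916700))/(1+310/9249) = 907/1000 ≈ 0.907000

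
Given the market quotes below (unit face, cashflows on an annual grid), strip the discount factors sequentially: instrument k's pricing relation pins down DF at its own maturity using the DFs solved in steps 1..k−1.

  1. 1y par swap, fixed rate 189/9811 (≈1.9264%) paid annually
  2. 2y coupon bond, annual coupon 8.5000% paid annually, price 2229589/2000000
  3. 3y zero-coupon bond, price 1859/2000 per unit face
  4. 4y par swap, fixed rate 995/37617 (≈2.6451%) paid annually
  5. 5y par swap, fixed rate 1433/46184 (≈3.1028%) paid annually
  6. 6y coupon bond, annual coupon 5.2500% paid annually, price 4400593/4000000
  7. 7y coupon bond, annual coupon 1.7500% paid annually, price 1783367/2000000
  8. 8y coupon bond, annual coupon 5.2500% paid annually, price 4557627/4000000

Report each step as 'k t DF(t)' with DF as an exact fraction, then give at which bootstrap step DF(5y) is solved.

step 1 [1y] swap r/1=189/9811: DF=(1 − 189/9811·(0))/(1+189/9811) = 9811/10000 ≈ 0.981100
step 2 [2y] bond c/1=17/200: DF=(2229589/2000000 − 17/200·(0.981100))/(1+17/200) = 4753/5000 ≈ 0.950600
step 3 [3y] zero: DF = P = 1859/2000 ≈ 0.929500
step 4 [4y] swap r/1=995/37617: DF=(1 − 995/37617·(0.981100+0.950600+0.929500))/(1+995/37617) = 1801/2000 ≈ 0.900500
step 5 [5y] swap r/1=1433/46184: DF=(1 − 1433/46184·(0.981100+0.950600+0.929500+0.900500))/(1+1433/46184) = 8567/10000 ≈ 0.856700
step 6 [6y] bond c/1=21/400: DF=(4400593/4000000 − 21/400·(0.981100+0.950600+0.929500+0.900500+0.856700))/(1+21/400) = 8149/10000 ≈ 0.814900
step 7 [7y] bond c/1=7/400: DF=(1783367/2000000 − 7/400·(0.981100+0.950600+0.929500+0.900500+0.856700+0.814900))/(1+7/400) = 7829/10000 ≈ 0.782900
step 8 [8y] bond c/1=21/400: DF=(4557627/4000000 − 21/400·(0.981100+0.950600+0.929500+0.900500+0.856700+0.814900+0.782900))/(1+21/400) = 309/400 ≈ 0.772500

1 1 9811/10000
2 2 4753/5000
3 3 1859/2000
4 4 1801/2000
5 5 8567/10000
6 6 8149/10000
7 7 7829/10000
8 8 309/400
DF(5y) is solved at step 5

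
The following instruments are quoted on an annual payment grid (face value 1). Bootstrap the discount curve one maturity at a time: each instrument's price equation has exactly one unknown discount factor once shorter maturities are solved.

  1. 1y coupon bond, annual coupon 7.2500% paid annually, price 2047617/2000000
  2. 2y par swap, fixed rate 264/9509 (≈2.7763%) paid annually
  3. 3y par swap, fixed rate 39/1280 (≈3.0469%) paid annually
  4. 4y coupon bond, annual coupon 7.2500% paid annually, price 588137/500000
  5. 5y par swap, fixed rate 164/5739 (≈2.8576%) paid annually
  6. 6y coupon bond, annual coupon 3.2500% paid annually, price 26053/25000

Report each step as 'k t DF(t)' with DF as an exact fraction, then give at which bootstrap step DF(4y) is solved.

step 1 [1y] bond c/1=29/400: DF=(2047617/2000000 − 29/400·(0))/(1+29/400) = 4773/5000 ≈ 0.954600
step 2 [2y] swap r/1=264/9509: DF=(1 − 264/9509·(0.954600))/(1+264/9509) = 592/625 ≈ 0.947200
step 3 [3y] swap r/1=39/1280: DF=(1 − 39/1280·(0.954600+0.947200))/(1+39/1280) = 4571/5000 ≈ 0.914200
step 4 [4y] bond c/1=29/400: DF=(588137/500000 − 29/400·(0.954600+0.947200+0.914200))/(1+29/400) = 1133/1250 ≈ 0.906400
step 5 [5y] swap r/1=164/5739: DF=(1 − 164/5739·(0.954600+0.947200+0.914200+0.906400))/(1+164/5739) = 543/625 ≈ 0.868800
step 6 [6y] bond c/1=13/400: DF=(26053/25000 − 13/400·(0.954600+0.947200+0.914200+0.906400+0.868800))/(1+13/400) = 1081/1250 ≈ 0.864800

1 1 4773/5000
2 2 592/625
3 3 4571/5000
4 4 1133/1250
5 5 543/625
6 6 1081/1250
DF(4y) is solved at step 4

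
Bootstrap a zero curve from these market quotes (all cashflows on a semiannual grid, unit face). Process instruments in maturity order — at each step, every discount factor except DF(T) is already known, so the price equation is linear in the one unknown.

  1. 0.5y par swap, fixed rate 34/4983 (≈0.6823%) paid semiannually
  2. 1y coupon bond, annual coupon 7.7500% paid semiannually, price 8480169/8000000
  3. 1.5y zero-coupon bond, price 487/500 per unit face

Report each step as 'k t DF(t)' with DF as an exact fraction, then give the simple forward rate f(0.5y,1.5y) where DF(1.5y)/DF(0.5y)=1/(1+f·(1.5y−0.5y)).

step 1 [0.5y] swap r/2=17/4983: DF=(1 − 17/4983·(0))/(1+17/4983) = 4983/5000 ≈ 0.996600
step 2 [1y] bond c/2=31/800: DF=(8480169/8000000 − 31/800·(0.996600))/(1+31/800) = 9833/10000 ≈ 0.983300
step 3 [1.5y] zero: DF = P = 487/500 ≈ 0.974000

1 1/2 4983/5000
2 1 9833/10000
3 3/2 487/500
f(0.5y,1.5y) = ((4983/5000)/(487/500) − 1)/(1) = 113/4870 ≈ 2.3203%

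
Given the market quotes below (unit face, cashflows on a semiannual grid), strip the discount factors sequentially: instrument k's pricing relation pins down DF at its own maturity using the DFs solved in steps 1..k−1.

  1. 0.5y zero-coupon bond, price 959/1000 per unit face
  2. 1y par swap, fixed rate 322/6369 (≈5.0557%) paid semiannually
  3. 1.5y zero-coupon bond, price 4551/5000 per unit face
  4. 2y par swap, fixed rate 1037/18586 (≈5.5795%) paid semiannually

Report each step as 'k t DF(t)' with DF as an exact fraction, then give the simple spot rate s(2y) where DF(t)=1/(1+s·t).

step 1 [0.5y] zero: DF = P = 959/1000 ≈ 0.959000
step 2 [1y] swap r/2=161/6369: DF=(1 − 161/6369·(0.959000))/(1+161/6369) = 9517/10000 ≈ 0.951700
step 3 [1.5y] zero: DF = P = 4551/5000 ≈ 0.910200
step 4 [2y] swap r/2=1037/37172: DF=(1 − 1037/37172·(0.959000+0.951700+0.910200))/(1+1037/37172) = 8963/10000 ≈ 0.896300

1 1/2 959/1000
2 1 9517/10000
3 3/2 4551/5000
4 2 8963/10000
s(2y) = (1/(8963/10000) − 1)/(2) = 1037/17926 ≈ 5.7849%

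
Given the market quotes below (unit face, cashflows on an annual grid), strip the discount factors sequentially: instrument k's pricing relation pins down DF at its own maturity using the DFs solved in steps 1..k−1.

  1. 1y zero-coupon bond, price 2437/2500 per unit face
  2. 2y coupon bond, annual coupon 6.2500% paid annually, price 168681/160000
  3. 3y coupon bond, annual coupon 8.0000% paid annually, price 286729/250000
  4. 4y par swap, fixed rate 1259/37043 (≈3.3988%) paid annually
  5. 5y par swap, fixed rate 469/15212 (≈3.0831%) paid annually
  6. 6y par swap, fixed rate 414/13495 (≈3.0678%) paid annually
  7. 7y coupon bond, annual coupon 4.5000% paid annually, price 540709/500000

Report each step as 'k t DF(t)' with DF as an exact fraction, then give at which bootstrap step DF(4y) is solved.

1 1 2437/2500
2 2 9349/10000
3 3 1841/2000
4 4 8741/10000
5 5 8593/10000
6 6 1043/1250
7 7 1003/1250
DF(4y) is solved at step 4

step 1 [1y] zero: DF = P = 2437/2500 ≈ 0.974800
step 2 [2y] bond c/1=1/16: DF=(168681/160000 − 1/16·(0.974800))/(1+1/16) = 9349/10000 ≈ 0.934900
step 3 [3y] bond c/1=2/25: DF=(286729/250000 − 2/25·(0.974800+0.934900))/(1+2/25) = 1841/2000 ≈ 0.920500
step 4 [4y] swap r/1=1259/37043: DF=(1 − 1259/37043·(0.974800+0.934900+0.920500))/(1+1259/37043) = 8741/10000 ≈ 0.874100
step 5 [5y] swap r/1=469/15212: DF=(1 − 469/15212·(0.974800+0.934900+0.920500+0.874100))/(1+469/15212) = 8593/10000 ≈ 0.859300
step 6 [6y] swap r/1=414/13495: DF=(1 − 414/13495·(0.974800+0.934900+0.920500+0.874100+0.859300))/(1+414/13495) = 1043/1250 ≈ 0.834400
step 7 [7y] bond c/1=9/200: DF=(540709/500000 − 9/200·(0.974800+0.934900+0.920500+0.874100+0.859300+0.834400))/(1+9/200) = 1003/1250 ≈ 0.802400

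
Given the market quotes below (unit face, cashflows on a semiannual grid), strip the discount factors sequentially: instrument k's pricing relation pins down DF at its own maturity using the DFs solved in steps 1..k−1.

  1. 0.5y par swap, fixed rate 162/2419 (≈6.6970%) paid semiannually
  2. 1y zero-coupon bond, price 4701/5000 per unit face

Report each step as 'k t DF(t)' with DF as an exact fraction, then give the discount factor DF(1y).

step 1 [0.5y] swap r/2=81/2419: DF=(1 − 81/2419·(0))/(1+81/2419) = 2419/2500 ≈ 0.967600
step 2 [1y] zero: DF = P = 4701/5000 ≈ 0.940200

1 1/2 2419/2500
2 1 4701/5000
DF(1y) = 4701/5000 ≈ 0.940200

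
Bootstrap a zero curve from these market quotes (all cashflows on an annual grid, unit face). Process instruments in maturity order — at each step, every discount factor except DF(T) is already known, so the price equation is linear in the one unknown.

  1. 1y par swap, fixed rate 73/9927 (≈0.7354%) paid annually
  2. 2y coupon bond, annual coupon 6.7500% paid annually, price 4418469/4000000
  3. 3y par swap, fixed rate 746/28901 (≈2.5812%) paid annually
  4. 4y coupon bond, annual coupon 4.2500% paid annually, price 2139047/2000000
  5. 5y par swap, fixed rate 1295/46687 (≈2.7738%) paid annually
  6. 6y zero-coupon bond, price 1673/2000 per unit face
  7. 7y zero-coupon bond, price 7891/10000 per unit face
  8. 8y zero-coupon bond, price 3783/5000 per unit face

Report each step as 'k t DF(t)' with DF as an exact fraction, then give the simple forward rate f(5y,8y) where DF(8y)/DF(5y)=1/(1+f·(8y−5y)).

1 1 9927/10000
2 2 243/250
3 3 4627/5000
4 4 9081/10000
5 5 1741/2000
6 6 1673/2000
7 7 7891/10000
8 8 3783/5000
f(5y,8y) = ((1741/2000)/(3783/5000) − 1)/(3) = 1139/22698 ≈ 5.0181%

step 1 [1y] swap r/1=73/9927: DF=(1 − 73/9927·(0))/(1+73/9927) = 9927/10000 ≈ 0.992700
step 2 [2y] bond c/1=27/400: DF=(4418469/4000000 − 27/400·(0.992700))/(1+27/400) = 243/250 ≈ 0.972000
step 3 [3y] swap r/1=746/28901: DF=(1 − 746/28901·(0.992700+0.972000))/(1+746/28901) = 4627/5000 ≈ 0.925400
step 4 [4y] bond c/1=17/400: DF=(2139047/2000000 − 17/400·(0.992700+0.972000+0.925400))/(1+17/400) = 9081/10000 ≈ 0.908100
step 5 [5y] swap r/1=1295/46687: DF=(1 − 1295/46687·(0.992700+0.972000+0.925400+0.908100))/(1+1295/46687) = 1741/2000 ≈ 0.870500
step 6 [6y] zero: DF = P = 1673/2000 ≈ 0.836500
step 7 [7y] zero: DF = P = 7891/10000 ≈ 0.789100
step 8 [8y] zero: DF = P = 3783/5000 ≈ 0.756600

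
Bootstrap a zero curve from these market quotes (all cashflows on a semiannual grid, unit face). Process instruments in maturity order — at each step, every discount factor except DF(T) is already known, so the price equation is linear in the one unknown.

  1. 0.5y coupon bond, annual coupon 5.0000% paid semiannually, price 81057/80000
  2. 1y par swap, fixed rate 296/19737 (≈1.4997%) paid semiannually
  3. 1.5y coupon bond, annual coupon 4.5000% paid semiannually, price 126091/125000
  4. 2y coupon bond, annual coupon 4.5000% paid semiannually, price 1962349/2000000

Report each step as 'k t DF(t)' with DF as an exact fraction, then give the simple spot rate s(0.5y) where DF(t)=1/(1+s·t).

1 1/2 1977/2000
2 1 2463/2500
3 3/2 9431/10000
4 2 4477/5000
s(0.5y) = (1/(1977/2000) − 1)/(1/2) = 46/1977 ≈ 2.3268%

step 1 [0.5y] bond c/2=1/40: DF=(81057/80000 − 1/40·(0))/(1+1/40) = 1977/2000 ≈ 0.988500
step 2 [1y] swap r/2=148/19737: DF=(1 − 148/19737·(0.988500))/(1+148/19737) = 2463/2500 ≈ 0.985200
step 3 [1.5y] bond c/2=9/400: DF=(126091/125000 − 9/400·(0.988500+0.985200))/(1+9/400) = 9431/10000 ≈ 0.943100
step 4 [2y] bond c/2=9/400: DF=(1962349/2000000 − 9/400·(0.988500+0.985200+0.943100))/(1+9/400) = 4477/5000 ≈ 0.895400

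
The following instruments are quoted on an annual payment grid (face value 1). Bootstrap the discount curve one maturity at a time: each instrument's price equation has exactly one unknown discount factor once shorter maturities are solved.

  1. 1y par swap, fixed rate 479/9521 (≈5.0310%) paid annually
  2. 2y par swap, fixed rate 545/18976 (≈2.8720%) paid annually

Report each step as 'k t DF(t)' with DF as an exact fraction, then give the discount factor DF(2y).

step 1 [1y] swap r/1=479/9521: DF=(1 − 479/9521·(0))/(1+479/9521) = 9521/10000 ≈ 0.952100
step 2 [2y] swap r/1=545/18976: DF=(1 − 545/18976·(0.952100))/(1+545/18976) = 1891/2000 ≈ 0.945500

1 1 9521/10000
2 2 1891/2000
DF(2y) = 1891/2000 ≈ 0.945500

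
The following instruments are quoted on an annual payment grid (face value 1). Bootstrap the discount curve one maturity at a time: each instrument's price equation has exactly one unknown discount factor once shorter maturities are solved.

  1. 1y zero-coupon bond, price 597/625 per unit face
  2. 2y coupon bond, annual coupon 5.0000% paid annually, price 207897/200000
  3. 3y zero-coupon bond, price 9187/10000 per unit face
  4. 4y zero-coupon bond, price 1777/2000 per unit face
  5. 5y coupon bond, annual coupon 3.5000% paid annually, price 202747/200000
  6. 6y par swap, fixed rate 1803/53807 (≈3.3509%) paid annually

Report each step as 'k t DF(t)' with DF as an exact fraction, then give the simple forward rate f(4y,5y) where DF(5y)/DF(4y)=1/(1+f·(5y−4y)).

1 1 597/625
2 2 1889/2000
3 3 9187/10000
4 4 1777/2000
5 5 8541/10000
6 6 8197/10000
f(4y,5y) = ((1777/2000)/(8541/10000) − 1)/(1) = 344/8541 ≈ 4.0276%

step 1 [1y] zero: DF = P = 597/625 ≈ 0.955200
step 2 [2y] bond c/1=1/20: DF=(207897/200000 − 1/20·(0.955200))/(1+1/20) = 1889/2000 ≈ 0.944500
step 3 [3y] zero: DF = P = 9187/10000 ≈ 0.918700
step 4 [4y] zero: DF = P = 1777/2000 ≈ 0.888500
step 5 [5y] bond c/1=7/200: DF=(202747/200000 − 7/200·(0.955200+0.944500+0.918700+0.888500))/(1+7/200) = 8541/10000 ≈ 0.854100
step 6 [6y] swap r/1=1803/53807: DF=(1 − 1803/53807·(0.955200+0.944500+0.918700+0.888500+0.854100))/(1+1803/53807) = 8197/10000 ≈ 0.819700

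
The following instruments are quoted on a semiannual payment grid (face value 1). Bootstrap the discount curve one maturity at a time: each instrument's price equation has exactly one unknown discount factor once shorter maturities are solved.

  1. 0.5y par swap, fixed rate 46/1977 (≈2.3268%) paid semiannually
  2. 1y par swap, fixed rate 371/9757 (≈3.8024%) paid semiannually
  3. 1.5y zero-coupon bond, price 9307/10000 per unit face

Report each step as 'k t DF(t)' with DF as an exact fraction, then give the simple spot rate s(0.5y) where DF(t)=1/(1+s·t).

step 1 [0.5y] swap r/2=23/1977: DF=(1 − 23/1977·(0))/(1+23/1977) = 1977/2000 ≈ 0.988500
step 2 [1y] swap r/2=371/19514: DF=(1 − 371/19514·(0.988500))/(1+371/19514) = 9629/10000 ≈ 0.962900
step 3 [1.5y] zero: DF = P = 9307/10000 ≈ 0.930700

1 1/2 1977/2000
2 1 9629/10000
3 3/2 9307/10000
s(0.5y) = (1/(1977/2000) − 1)/(1/2) = 46/1977 ≈ 2.3268%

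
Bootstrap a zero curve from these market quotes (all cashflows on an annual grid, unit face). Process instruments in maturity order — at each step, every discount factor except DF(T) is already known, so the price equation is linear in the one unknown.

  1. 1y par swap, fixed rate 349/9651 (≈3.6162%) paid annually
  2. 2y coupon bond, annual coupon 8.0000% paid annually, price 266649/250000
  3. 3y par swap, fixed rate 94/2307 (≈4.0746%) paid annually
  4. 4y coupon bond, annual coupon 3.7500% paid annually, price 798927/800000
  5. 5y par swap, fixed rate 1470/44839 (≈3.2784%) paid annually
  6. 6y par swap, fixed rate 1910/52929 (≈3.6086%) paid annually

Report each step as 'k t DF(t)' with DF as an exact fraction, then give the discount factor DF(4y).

step 1 [1y] swap r/1=349/9651: DF=(1 − 349/9651·(0))/(1+349/9651) = 9651/10000 ≈ 0.965100
step 2 [2y] bond c/1=2/25: DF=(266649/250000 − 2/25·(0.965100))/(1+2/25) = 9161/10000 ≈ 0.916100
step 3 [3y] swap r/1=94/2307: DF=(1 − 94/2307·(0.965100+0.916100))/(1+94/2307) = 1109/1250 ≈ 0.887200
step 4 [4y] bond c/1=3/80: DF=(798927/800000 − 3/80·(0.965100+0.916100+0.887200))/(1+3/80) = 69/80 ≈ 0.862500
step 5 [5y] swap r/1=1470/44839: DF=(1 − 1470/44839·(0.965100+0.916100+0.887200+0.862500))/(1+1470/44839) = 853/1000 ≈ 0.853000
step 6 [6y] swap r/1=1910/52929: DF=(1 − 1910/52929·(0.965100+0.916100+0.887200+0.862500+0.853000))/(1+1910/52929) = 809/1000 ≈ 0.809000

1 1 9651/10000
2 2 9161/10000
3 3 1109/1250
4 4 69/80
5 5 853/1000
6 6 809/1000
DF(4y) = 69/80 ≈ 0.862500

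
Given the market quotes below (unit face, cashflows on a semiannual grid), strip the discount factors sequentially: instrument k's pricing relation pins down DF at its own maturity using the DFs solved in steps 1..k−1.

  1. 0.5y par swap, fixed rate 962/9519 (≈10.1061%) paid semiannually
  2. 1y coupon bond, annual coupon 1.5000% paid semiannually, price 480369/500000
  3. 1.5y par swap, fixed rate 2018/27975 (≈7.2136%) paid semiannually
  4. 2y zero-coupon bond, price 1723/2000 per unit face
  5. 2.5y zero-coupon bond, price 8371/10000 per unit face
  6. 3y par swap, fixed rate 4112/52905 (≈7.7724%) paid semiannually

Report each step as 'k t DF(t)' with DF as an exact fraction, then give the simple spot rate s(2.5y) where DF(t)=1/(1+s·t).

step 1 [0.5y] swap r/2=481/9519: DF=(1 − 481/9519·(0))/(1+481/9519) = 9519/10000 ≈ 0.951900
step 2 [1y] bond c/2=3/400: DF=(480369/500000 − 3/400·(0.951900))/(1+3/400) = 1893/2000 ≈ 0.946500
step 3 [1.5y] swap r/2=1009/27975: DF=(1 − 1009/27975·(0.951900+0.946500))/(1+1009/27975) = 8991/10000 ≈ 0.899100
step 4 [2y] zero: DF = P = 1723/2000 ≈ 0.861500
step 5 [2.5y] zero: DF = P = 8371/10000 ≈ 0.837100
step 6 [3y] swap r/2=2056/52905: DF=(1 − 2056/52905·(0.951900+0.946500+0.899100+0.861500+0.837100))/(1+2056/52905) = 993/1250 ≈ 0.794400

1 1/2 9519/10000
2 1 1893/2000
3 3/2 8991/10000
4 2 1723/2000
5 5/2 8371/10000
6 3 993/1250
s(2.5y) = (1/(8371/10000) − 1)/(5/2) = 3258/41855 ≈ 7.7840%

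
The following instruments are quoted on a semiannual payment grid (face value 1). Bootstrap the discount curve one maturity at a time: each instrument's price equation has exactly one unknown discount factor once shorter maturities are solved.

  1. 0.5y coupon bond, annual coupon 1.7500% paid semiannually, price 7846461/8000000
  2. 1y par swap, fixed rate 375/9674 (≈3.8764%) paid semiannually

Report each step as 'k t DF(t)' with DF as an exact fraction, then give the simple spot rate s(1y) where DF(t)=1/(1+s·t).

step 1 [0.5y] bond c/2=7/800: DF=(7846461/8000000 − 7/800·(0))/(1+7/800) = 9723/10000 ≈ 0.972300
step 2 [1y] swap r/2=375/19348: DF=(1 − 375/19348·(0.972300))/(1+375/19348) = 77/80 ≈ 0.962500

1 1/2 9723/10000
2 1 77/80
s(1y) = (1/(77/80) − 1)/(1) = 3/77 ≈ 3.8961%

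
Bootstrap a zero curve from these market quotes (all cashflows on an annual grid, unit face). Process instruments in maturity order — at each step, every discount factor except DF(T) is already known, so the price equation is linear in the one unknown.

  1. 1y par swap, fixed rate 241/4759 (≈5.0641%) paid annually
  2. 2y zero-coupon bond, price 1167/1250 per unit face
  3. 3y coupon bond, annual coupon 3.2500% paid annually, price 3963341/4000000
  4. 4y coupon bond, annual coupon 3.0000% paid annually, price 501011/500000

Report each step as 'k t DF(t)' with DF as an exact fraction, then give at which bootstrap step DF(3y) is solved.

step 1 [1y] swap r/1=241/4759: DF=(1 − 241/4759·(0))/(1+241/4759) = 4759/5000 ≈ 0.951800
step 2 [2y] zero: DF = P = 1167/1250 ≈ 0.933600
step 3 [3y] bond c/1=13/400: DF=(3963341/4000000 − 13/400·(0.951800+0.933600))/(1+13/400) = 9003/10000 ≈ 0.900300
step 4 [4y] bond c/1=3/100: DF=(501011/500000 − 3/100·(0.951800+0.933600+0.900300))/(1+3/100) = 8917/10000 ≈ 0.891700

1 1 4759/5000
2 2 1167/1250
3 3 9003/10000
4 4 8917/10000
DF(3y) is solved at step 3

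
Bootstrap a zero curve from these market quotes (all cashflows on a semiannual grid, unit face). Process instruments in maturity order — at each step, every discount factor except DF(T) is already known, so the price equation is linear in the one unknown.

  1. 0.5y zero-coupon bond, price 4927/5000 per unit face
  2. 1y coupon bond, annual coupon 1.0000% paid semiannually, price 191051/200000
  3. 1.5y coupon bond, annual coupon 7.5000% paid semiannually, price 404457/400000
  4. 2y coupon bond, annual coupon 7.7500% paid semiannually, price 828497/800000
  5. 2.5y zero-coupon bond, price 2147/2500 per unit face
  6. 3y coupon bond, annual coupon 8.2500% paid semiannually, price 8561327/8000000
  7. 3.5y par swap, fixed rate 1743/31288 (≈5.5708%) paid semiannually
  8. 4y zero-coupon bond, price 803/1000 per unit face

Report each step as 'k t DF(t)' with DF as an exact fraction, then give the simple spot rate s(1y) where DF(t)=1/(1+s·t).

1 1/2 4927/5000
2 1 591/625
3 3/2 1131/1250
4 2 557/625
5 5/2 2147/2500
6 3 8461/10000
7 7/2 8257/10000
8 4 803/1000
s(1y) = (1/(591/625) − 1)/(1) = 34/591 ≈ 5.7530%

step 1 [0.5y] zero: DF = P = 4927/5000 ≈ 0.985400
step 2 [1y] bond c/2=1/200: DF=(191051/200000 − 1/200·(0.985400))/(1+1/200) = 591/625 ≈ 0.945600
step 3 [1.5y] bond c/2=3/80: DF=(404457/400000 − 3/80·(0.985400+0.945600))/(1+3/80) = 1131/1250 ≈ 0.904800
step 4 [2y] bond c/2=31/800: DF=(828497/800000 − 31/800·(0.985400+0.945600+0.904800))/(1+31/800) = 557/625 ≈ 0.891200
step 5 [2.5y] zero: DF = P = 2147/2500 ≈ 0.858800
step 6 [3y] bond c/2=33/800: DF=(8561327/8000000 − 33/800·(0.985400+0.945600+0.904800+0.891200+0.858800))/(1+33/800) = 8461/10000 ≈ 0.846100
step 7 [3.5y] swap r/2=1743/62576: DF=(1 − 1743/62576·(0.985400+0.945600+0.904800+0.891200+0.858800+0.846100))/(1+1743/62576) = 8257/10000 ≈ 0.825700
step 8 [4y] zero: DF = P = 803/1000 ≈ 0.803000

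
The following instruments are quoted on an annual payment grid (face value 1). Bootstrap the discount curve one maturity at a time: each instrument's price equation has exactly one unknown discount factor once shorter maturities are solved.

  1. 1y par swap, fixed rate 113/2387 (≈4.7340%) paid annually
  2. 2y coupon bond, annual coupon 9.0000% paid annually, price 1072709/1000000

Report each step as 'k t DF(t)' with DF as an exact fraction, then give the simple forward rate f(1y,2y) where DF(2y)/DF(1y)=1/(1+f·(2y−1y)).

1 1 2387/2500
2 2 9053/10000
f(1y,2y) = ((2387/2500)/(9053/10000) − 1)/(1) = 45/823 ≈ 5.4678%

step 1 [1y] swap r/1=113/2387: DF=(1 − 113/2387·(0))/(1+113/2387) = 2387/2500 ≈ 0.954800
step 2 [2y] bond c/1=9/100: DF=(1072709/1000000 − 9/100·(0.954800))/(1+9/100) = 9053/10000 ≈ 0.905300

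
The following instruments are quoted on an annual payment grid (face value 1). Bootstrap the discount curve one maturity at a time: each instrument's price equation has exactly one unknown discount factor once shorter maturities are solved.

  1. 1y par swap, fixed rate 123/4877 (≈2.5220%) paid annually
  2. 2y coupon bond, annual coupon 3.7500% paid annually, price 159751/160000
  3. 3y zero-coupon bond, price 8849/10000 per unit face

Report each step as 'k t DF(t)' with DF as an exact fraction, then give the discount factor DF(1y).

1 1 4877/5000
2 2 9271/10000
3 3 8849/10000
DF(1y) = 4877/5000 ≈ 0.975400

step 1 [1y] swap r/1=123/4877: DF=(1 − 123/4877·(0))/(1+123/4877) = 4877/5000 ≈ 0.975400
step 2 [2y] bond c/1=3/80: DF=(159751/160000 − 3/80·(0.975400))/(1+3/80) = 9271/10000 ≈ 0.927100
step 3 [3y] zero: DF = P = 8849/10000 ≈ 0.884900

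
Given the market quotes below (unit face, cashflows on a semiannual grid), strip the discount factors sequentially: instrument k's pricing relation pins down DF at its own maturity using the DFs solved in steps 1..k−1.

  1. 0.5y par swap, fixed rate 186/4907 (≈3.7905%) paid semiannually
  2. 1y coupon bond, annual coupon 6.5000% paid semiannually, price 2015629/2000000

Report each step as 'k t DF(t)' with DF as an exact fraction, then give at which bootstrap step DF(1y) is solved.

1 1/2 4907/5000
2 1 2363/2500
DF(1y) is solved at step 2

step 1 [0.5y] swap r/2=93/4907: DF=(1 − 93/4907·(0))/(1+93/4907) = 4907/5000 ≈ 0.981400
step 2 [1y] bond c/2=13/400: DF=(2015629/2000000 − 13/400·(0.981400))/(1+13/400) = 2363/2500 ≈ 0.945200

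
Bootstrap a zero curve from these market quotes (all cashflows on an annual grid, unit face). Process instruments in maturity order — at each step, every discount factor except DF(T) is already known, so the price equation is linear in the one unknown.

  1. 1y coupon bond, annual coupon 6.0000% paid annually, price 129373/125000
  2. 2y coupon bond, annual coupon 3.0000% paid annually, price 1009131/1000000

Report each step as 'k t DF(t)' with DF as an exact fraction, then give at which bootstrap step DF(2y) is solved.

step 1 [1y] bond c/1=3/50: DF=(129373/125000 − 3/50·(0))/(1+3/50) = 2441/2500 ≈ 0.976400
step 2 [2y] bond c/1=3/100: DF=(1009131/1000000 − 3/100·(0.976400))/(1+3/100) = 9513/10000 ≈ 0.951300

1 1 2441/2500
2 2 9513/10000
DF(2y) is solved at step 2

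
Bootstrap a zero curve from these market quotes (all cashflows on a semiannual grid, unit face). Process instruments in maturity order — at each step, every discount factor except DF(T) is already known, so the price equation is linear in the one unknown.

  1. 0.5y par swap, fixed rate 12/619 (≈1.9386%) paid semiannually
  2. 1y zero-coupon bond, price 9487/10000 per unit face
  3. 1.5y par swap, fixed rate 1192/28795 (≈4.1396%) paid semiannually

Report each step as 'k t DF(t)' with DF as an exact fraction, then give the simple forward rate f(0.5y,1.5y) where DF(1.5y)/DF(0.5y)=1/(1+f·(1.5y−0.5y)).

step 1 [0.5y] swap r/2=6/619: DF=(1 − 6/619·(0))/(1+6/619) = 619/625 ≈ 0.990400
step 2 [1y] zero: DF = P = 9487/10000 ≈ 0.948700
step 3 [1.5y] swap r/2=596/28795: DF=(1 − 596/28795·(0.990400+0.948700))/(1+596/28795) = 2351/2500 ≈ 0.940400

1 1/2 619/625
2 1 9487/10000
3 3/2 2351/2500
f(0.5y,1.5y) = ((619/625)/(2351/2500) − 1)/(1) = 125/2351 ≈ 5.3169%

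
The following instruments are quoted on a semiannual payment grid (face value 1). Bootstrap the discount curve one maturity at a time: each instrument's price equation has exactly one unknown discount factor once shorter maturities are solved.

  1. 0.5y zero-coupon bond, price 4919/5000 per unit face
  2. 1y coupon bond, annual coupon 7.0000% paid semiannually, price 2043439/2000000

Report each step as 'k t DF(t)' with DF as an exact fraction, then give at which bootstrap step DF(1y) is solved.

step 1 [0.5y] zero: DF = P = 4919/5000 ≈ 0.983800
step 2 [1y] bond c/2=7/200: DF=(2043439/2000000 − 7/200·(0.983800))/(1+7/200) = 9539/10000 ≈ 0.953900

1 1/2 4919/5000
2 1 9539/10000
DF(1y) is solved at step 2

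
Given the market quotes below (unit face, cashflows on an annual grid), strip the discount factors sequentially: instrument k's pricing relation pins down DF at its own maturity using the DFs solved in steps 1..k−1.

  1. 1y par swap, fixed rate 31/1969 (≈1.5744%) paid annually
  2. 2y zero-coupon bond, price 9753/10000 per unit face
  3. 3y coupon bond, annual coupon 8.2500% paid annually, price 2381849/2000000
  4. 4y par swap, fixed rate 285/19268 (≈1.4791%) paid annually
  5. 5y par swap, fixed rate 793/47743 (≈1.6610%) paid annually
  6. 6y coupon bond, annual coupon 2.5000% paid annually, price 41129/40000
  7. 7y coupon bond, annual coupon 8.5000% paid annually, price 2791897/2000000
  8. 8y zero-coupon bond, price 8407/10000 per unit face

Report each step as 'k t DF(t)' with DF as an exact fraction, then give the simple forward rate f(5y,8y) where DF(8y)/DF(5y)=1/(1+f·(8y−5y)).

step 1 [1y] swap r/1=31/1969: DF=(1 − 31/1969·(0))/(1+31/1969) = 1969/2000 ≈ 0.984500
step 2 [2y] zero: DF = P = 9753/10000 ≈ 0.975300
step 3 [3y] bond c/1=33/400: DF=(2381849/2000000 − 33/400·(0.984500+0.975300))/(1+33/400) = 2377/2500 ≈ 0.950800
step 4 [4y] swap r/1=285/19268: DF=(1 − 285/19268·(0.984500+0.975300+0.950800))/(1+285/19268) = 943/1000 ≈ 0.943000
step 5 [5y] swap r/1=793/47743: DF=(1 − 793/47743·(0.984500+0.975300+0.950800+0.943000))/(1+793/47743) = 9207/10000 ≈ 0.920700
step 6 [6y] bond c/1=1/40: DF=(41129/40000 − 1/40·(0.984500+0.975300+0.950800+0.943000+0.920700))/(1+1/40) = 8867/10000 ≈ 0.886700
step 7 [7y] bond c/1=17/200: DF=(2791897/2000000 − 17/200·(0.984500+0.975300+0.950800+0.943000+0.920700+0.886700))/(1+17/200) = 8431/10000 ≈ 0.843100
step 8 [8y] zero: DF = P = 8407/10000 ≈ 0.840700

1 1 1969/2000
2 2 9753/10000
3 3 2377/2500
4 4 943/1000
5 5 9207/10000
6 6 8867/10000
7 7 8431/10000
8 8 8407/10000
f(5y,8y) = ((9207/10000)/(8407/10000) − 1)/(3) = 800/25221 ≈ 3.1720%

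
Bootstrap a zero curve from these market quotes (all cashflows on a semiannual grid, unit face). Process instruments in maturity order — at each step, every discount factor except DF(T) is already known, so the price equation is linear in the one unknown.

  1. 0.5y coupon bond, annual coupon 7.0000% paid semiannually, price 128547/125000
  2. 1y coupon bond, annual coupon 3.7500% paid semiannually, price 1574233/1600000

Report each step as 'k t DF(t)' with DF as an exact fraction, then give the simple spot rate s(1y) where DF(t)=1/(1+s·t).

step 1 [0.5y] bond c/2=7/200: DF=(128547/125000 − 7/200·(0))/(1+7/200) = 621/625 ≈ 0.993600
step 2 [1y] bond c/2=3/160: DF=(1574233/1600000 − 3/160·(0.993600))/(1+3/160) = 379/400 ≈ 0.947500

1 1/2 621/625
2 1 379/400
s(1y) = (1/(379/400) − 1)/(1) = 21/379 ≈ 5.5409%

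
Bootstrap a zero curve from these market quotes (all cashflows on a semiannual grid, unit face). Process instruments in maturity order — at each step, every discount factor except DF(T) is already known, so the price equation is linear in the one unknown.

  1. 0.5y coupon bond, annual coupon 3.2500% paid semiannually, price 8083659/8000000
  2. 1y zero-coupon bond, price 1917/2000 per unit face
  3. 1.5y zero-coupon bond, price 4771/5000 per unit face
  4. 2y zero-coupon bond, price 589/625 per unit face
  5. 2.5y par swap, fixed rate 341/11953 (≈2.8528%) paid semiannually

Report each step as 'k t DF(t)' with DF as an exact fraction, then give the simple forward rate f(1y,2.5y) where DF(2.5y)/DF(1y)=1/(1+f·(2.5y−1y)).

step 1 [0.5y] bond c/2=13/800: DF=(8083659/8000000 − 13/800·(0))/(1+13/800) = 9943/10000 ≈ 0.994300
step 2 [1y] zero: DF = P = 1917/2000 ≈ 0.958500
step 3 [1.5y] zero: DF = P = 4771/5000 ≈ 0.954200
step 4 [2y] zero: DF = P = 589/625 ≈ 0.942400
step 5 [2.5y] swap r/2=341/23906: DF=(1 − 341/23906·(0.994300+0.958500+0.954200+0.942400))/(1+341/23906) = 4659/5000 ≈ 0.931800

1 1/2 9943/10000
2 1 1917/2000
3 3/2 4771/5000
4 2 589/625
5 5/2 4659/5000
f(1y,2.5y) = ((1917/2000)/(4659/5000) − 1)/(3/2) = 89/4659 ≈ 1.9103%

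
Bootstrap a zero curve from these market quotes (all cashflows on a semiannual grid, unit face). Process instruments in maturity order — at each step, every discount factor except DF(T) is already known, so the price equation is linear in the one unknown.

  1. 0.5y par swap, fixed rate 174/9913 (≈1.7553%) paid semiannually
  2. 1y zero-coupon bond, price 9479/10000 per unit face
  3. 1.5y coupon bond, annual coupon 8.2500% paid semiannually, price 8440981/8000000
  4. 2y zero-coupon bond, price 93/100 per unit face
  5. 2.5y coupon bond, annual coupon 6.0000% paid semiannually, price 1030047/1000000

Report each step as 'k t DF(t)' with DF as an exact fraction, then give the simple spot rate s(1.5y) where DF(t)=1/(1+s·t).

1 1/2 9913/10000
2 1 9479/10000
3 3/2 1873/2000
4 2 93/100
5 5/2 2223/2500
s(1.5y) = (1/(1873/2000) − 1)/(3/2) = 254/5619 ≈ 4.5204%

step 1 [0.5y] swap r/2=87/9913: DF=(1 − 87/9913·(0))/(1+87/9913) = 9913/10000 ≈ 0.991300
step 2 [1y] zero: DF = P = 9479/10000 ≈ 0.947900
step 3 [1.5y] bond c/2=33/800: DF=(8440981/8000000 − 33/800·(0.991300+0.947900))/(1+33/800) = 1873/2000 ≈ 0.936500
step 4 [2y] zero: DF = P = 93/100 ≈ 0.930000
step 5 [2.5y] bond c/2=3/100: DF=(1030047/1000000 − 3/100·(0.991300+0.947900+0.936500+0.930000))/(1+3/100) = 2223/2500 ≈ 0.889200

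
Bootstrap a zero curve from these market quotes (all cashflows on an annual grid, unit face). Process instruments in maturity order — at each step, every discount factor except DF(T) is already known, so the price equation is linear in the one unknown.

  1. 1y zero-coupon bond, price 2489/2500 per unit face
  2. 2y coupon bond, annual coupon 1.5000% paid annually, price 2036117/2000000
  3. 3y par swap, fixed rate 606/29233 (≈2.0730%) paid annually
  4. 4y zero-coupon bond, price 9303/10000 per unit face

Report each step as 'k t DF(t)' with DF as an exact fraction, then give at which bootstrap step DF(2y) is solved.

step 1 [1y] zero: DF = P = 2489/2500 ≈ 0.995600
step 2 [2y] bond c/1=3/200: DF=(2036117/2000000 − 3/200·(0.995600))/(1+3/200) = 9883/10000 ≈ 0.988300
step 3 [3y] swap r/1=606/29233: DF=(1 − 606/29233·(0.995600+0.988300))/(1+606/29233) = 4697/5000 ≈ 0.939400
step 4 [4y] zero: DF = P = 9303/10000 ≈ 0.930300

1 1 2489/2500
2 2 9883/10000
3 3 4697/5000
4 4 9303/10000
DF(2y) is solved at step 2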